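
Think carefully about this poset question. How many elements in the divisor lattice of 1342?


Divisors of 1342: [1, 2, 11, 22, 61, 122, 671, 1342]
Count: 8


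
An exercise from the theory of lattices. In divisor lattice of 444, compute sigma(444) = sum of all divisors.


sigma(n) = sum of divisors.
Divisors of 444: [1, 2, 3, 4, 6, 12, 37, 74, 111, 148, 222, 444]
Sum = 1064


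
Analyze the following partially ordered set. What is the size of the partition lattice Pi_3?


B(n) = number of set partitions of an n-element set.
B(n) satisfies the recurrence: B(n+1) = sum_k C(n,k)*B(k).
B(3) = 5


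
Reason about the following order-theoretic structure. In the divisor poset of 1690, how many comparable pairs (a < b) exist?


A comparable pair {a,b} has a < b or b < a in the order.
Count unordered pairs where one element is strictly below the other.
Examples: {1,2}, {1,5}, {1,10}, {1,13}, ...
Total comparable pairs: 42


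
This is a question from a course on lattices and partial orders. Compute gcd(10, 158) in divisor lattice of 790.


In a divisor lattice, meet = gcd (greatest common divisor).
By Euclidean algorithm or factoring: gcd(10,158) = 2


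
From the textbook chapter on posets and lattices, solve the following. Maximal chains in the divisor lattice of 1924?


A maximal chain goes from the minimum element to a maximal element via cover relations.
Counting all min-to-max paths in the cover graph.
Total maximal chains: 12


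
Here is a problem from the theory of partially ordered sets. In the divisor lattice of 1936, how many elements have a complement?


An element a is complemented if some b has a meet b = bottom, a join b = top.
a is complemented iff gcd(a, n/a)=1, i.e. a is a unitary divisor of 1936.
Complemented elements: 1, 16, 121, 1936
Count: 4


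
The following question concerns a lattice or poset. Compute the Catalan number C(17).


C(n) = C(2n, n) / (n+1).
C(34, 17) = 2333606220
C(17) = 2333606220 / 18 = 129644790


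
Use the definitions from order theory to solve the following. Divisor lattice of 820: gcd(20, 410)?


Meet=gcd.
gcd(20,410)=10


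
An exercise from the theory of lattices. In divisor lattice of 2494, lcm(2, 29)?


Join=lcm.
gcd(2,29)=1
lcm=58


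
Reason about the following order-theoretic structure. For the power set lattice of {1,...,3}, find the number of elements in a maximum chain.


A chain is a totally ordered subset; we count the number of elements in a maximum chain.
Compute, for each element x, the size of the longest chain ending at x:
  {}: 1
  {1}: 2
  {2}: 2
  {3}: 2
  {1,2}: 3
  {1,3}: 3
  ...
A maximum chain: {} < {1} < {1,2} < {1,2,3}
Number of elements in the longest chain: 4


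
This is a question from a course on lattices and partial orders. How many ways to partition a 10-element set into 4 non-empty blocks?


S(n,k) = k*S(n-1,k) + S(n-1,k-1).
S(9,4) = 7770, S(9,3) = 3025
S(10,4) = 4*7770 + 3025 = 31080 + 3025
S(10,4) = 34105


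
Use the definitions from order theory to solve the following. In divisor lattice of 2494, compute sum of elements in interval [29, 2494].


Interval [29,2494] in divisors of 2494: [29, 58, 1247, 2494]
Sum = 3828


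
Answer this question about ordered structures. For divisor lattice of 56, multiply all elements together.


Divisors of 56: [1, 2, 4, 7, 8, 14, 28, 56]
Product = n^(d(n)/2) = 56^(8/2)
Product = 9834496


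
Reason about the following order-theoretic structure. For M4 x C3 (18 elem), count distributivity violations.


Distributive law: a ^ (b v c) = (a ^ b) v (a ^ c).
Check all 18^3 = 5832 ordered triples (a,b,c).
  e.g. a=(a1,0), b=(a2,0), c=(a3,0): lhs=(a1,0) != rhs=(0,0)
  e.g. a=(a1,0), b=(a2,0), c=(a3,1): lhs=(a1,0) != rhs=(0,0)
Total violating triples: 648


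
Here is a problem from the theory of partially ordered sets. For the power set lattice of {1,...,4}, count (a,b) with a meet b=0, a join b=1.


Complement pair (a,b): a meet b = bottom, a join b = top.
Here: A intersect B = {} and A union B = {1,...,4}.
Pairs found: ({},{1,2,3,4}), ({1},{2,3,4}), ({2},{1,3,4}), ({3},{1,2,4}), ... (12 more)
Total ordered pairs: 16


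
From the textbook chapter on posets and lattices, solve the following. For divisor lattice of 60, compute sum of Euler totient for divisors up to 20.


Divisors of 60 up to 20: [1, 2, 3, 4, 5, 6, 10, 12, 15, 20]
phi values: [1, 1, 2, 2, 4, 2, 4, 4, 8, 8]
Sum = 36


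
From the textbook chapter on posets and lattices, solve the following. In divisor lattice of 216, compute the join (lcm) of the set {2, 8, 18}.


In a divisor lattice, join = lcm (least common multiple).
Compute lcm iteratively: start with first element, then lcm(current, next).
Elements: [2, 8, 18]
lcm(2,8) = 8
lcm(8,18) = 72
Final lcm = 72


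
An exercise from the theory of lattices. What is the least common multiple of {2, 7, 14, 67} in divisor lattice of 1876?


In a divisor lattice, join = lcm (least common multiple).
Compute lcm iteratively: start with first element, then lcm(current, next).
Elements: [2, 7, 14, 67]
lcm(2,7) = 14
lcm(14,14) = 14
lcm(14,67) = 938
Final lcm = 938


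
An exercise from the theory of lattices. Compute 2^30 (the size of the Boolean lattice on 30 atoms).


Power set = 2^n.
2^30 = 1073741824


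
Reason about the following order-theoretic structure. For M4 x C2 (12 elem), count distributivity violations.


Distributive law: a ^ (b v c) = (a ^ b) v (a ^ c).
Check all 12^3 = 1728 ordered triples (a,b,c).
  e.g. a=(a1,0), b=(a2,0), c=(a3,0): lhs=(a1,0) != rhs=(0,0)
  e.g. a=(a1,0), b=(a2,0), c=(a3,1): lhs=(a1,0) != rhs=(0,0)
Total violating triples: 192


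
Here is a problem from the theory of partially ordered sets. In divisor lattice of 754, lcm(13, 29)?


Join=lcm.
gcd(13,29)=1
lcm=377


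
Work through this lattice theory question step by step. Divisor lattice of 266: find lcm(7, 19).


In a divisor lattice, join = lcm (least common multiple).
gcd(7,19) = 1
lcm(7,19) = 7*19/gcd = 133/1 = 133


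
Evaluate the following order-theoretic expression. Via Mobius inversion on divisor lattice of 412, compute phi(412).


phi(n) = n * prod_{p|n} (1 - 1/p).
Prime divisors of 412: [2, 103]
phi(412) = 412 * (1 - 1/2) * (1 - 1/103)
phi(412) = 204


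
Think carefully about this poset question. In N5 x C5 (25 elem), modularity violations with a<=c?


Modular law: if a <= c then a v (b ^ c) = (a v b) ^ c.
Check all triples (a,b,c) with a <= c among 25 elements.
  e.g. a=(a,0), b=(c,0), c=(b,0): lhs=(a,0) != rhs=(b,0)
  e.g. a=(a,0), b=(c,1), c=(b,0): lhs=(a,0) != rhs=(b,0)
Total violating triples: 75


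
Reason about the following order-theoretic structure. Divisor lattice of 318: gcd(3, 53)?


Meet=gcd.
gcd(3,53)=1


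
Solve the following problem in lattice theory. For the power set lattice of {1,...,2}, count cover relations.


A cover relation a -< b holds when a < b with no c strictly between.
Cover relations:
  {} -< {1}
  {} -< {2}
  {1} -< {1,2}
  {2} -< {1,2}
Total: 4


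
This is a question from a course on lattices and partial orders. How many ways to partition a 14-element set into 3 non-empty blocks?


S(n,k) = k*S(n-1,k) + S(n-1,k-1).
S(13,3) = 261625, S(13,2) = 4095
S(14,3) = 3*261625 + 4095 = 784875 + 4095
S(14,3) = 788970


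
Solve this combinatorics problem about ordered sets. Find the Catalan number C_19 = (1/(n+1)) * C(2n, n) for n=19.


C(n) = C(2n, n) / (n+1).
C(38, 19) = 35345263800
C(19) = 35345263800 / 20 = 1767263190


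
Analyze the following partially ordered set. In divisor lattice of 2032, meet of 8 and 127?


In a divisor lattice, meet = gcd (greatest common divisor).
By Euclidean algorithm or factoring: gcd(8,127) = 1


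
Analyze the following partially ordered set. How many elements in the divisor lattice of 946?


Divisors of 946: [1, 2, 11, 22, 43, 86, 473, 946]
Count: 8


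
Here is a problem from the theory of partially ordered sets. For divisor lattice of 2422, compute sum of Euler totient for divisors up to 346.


Divisors of 2422 up to 346: [1, 2, 7, 14, 173, 346]
phi values: [1, 1, 6, 6, 172, 172]
Sum = 358


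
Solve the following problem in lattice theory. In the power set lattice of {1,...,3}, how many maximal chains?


A maximal chain goes from the minimum element to a maximal element via cover relations.
Counting all min-to-max paths in the cover graph.
Total maximal chains: 6


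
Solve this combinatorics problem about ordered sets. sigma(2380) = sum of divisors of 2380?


sigma(n) = sum of divisors.
Divisors of 2380: [1, 2, 4, 5, 7, 10, 14, 17, 20, 28, 34, 35, 68, 70, 85, 119, 140, 170, 238, 340, 476, 595, 1190, 2380]
Sum = 6048


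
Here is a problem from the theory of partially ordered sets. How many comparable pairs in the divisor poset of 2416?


A comparable pair {a,b} has a < b or b < a in the order.
Count unordered pairs where one element is strictly below the other.
Examples: {1,2}, {1,4}, {1,8}, {1,16}, ...
Total comparable pairs: 35


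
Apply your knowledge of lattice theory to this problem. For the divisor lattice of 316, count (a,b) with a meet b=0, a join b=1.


Complement pair (a,b): a meet b = bottom, a join b = top.
Here: gcd(a,b)=1 and lcm(a,b)=316, i.e. a*b=316 with a,b coprime.
Pairs found: (1,316), (4,79), (79,4), (316,1)
Total ordered pairs: 4


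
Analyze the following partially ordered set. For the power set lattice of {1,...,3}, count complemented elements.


An element a is complemented if some b has a meet b = bottom, a join b = top.
every subset A has complement S\A, so all elements are complemented.
Complemented elements: {}, {1}, {2}, {3}, {1,2}, {1,3}, ... (2 more)
Count: 8


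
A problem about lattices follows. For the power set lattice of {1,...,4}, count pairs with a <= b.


The order relation is {(a,b) : a <= b}, reflexive so it includes (a,a).
Examples: ({},{}), ({},{1,2}), ({},{1,2,3}), ({},{1,2,3,4}), ({},{1,2,4}), ...
Total ordered pairs: 81


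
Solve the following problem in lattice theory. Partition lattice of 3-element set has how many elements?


B(n) = number of set partitions of an n-element set.
B(n) satisfies the recurrence: B(n+1) = sum_k C(n,k)*B(k).
B(3) = 5


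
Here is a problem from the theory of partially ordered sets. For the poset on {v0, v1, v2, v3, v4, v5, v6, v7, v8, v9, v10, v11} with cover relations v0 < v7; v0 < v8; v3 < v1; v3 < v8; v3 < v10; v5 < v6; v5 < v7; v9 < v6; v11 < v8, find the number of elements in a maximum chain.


A chain is a totally ordered subset; we count the number of elements in a maximum chain.
Compute, for each element x, the size of the longest chain ending at x:
  v0: 1
  v2: 1
  v3: 1
  v4: 1
  v5: 1
  v9: 1
  ...
A maximum chain: v3 < v1
Number of elements in the longest chain: 2


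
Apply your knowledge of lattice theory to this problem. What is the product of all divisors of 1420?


Divisors of 1420: [1, 2, 4, 5, 10, 20, 71, 142, 284, 355, 710, 1420]
Product = n^(d(n)/2) = 1420^(12/2)
Product = 8198418170944000000


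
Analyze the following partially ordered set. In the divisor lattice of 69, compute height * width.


Height = length of longest chain minus 1; width = size of largest antichain.
A maximum chain: 1 | 23 | 69  (height 2).
A maximum antichain: {3, 23}  (width 2).
Product = 2 * 2 = 4


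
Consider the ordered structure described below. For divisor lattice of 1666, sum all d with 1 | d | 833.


Interval [1,833] in divisors of 1666: [1, 7, 17, 49, 119, 833]
Sum = 1026


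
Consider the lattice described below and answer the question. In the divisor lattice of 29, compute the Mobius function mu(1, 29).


In a divisor lattice, mu(a,b) = mu(b/a) where mu is the classical Mobius function.
b/a = 29/1 = 29
Prime factorization of 29: primes [29]
29 is squarefree with 1 prime factor(s), so mu(29) = (-1)^1 = -1


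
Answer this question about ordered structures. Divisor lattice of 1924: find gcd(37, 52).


In a divisor lattice, meet = gcd (greatest common divisor).
By Euclidean algorithm or factoring: gcd(37,52) = 1


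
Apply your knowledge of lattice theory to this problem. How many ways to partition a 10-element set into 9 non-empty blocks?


S(n,k) = k*S(n-1,k) + S(n-1,k-1).
S(9,9) = 1, S(9,8) = 36
S(10,9) = 9*1 + 36 = 9 + 36
S(10,9) = 45


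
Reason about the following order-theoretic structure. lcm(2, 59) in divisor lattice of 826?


Join=lcm.
gcd(2,59)=1
lcm=118


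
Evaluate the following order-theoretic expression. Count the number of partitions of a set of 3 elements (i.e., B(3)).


B(n) = number of set partitions of an n-element set.
B(n) satisfies the recurrence: B(n+1) = sum_k C(n,k)*B(k).
B(3) = 5


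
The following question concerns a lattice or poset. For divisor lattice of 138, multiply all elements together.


Divisors of 138: [1, 2, 3, 6, 23, 46, 69, 138]
Product = n^(d(n)/2) = 138^(8/2)
Product = 362673936


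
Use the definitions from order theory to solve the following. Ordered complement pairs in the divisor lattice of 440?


Complement pair (a,b): a meet b = bottom, a join b = top.
Here: gcd(a,b)=1 and lcm(a,b)=440, i.e. a*b=440 with a,b coprime.
Pairs found: (1,440), (5,88), (8,55), (11,40), ... (4 more)
Total ordered pairs: 8


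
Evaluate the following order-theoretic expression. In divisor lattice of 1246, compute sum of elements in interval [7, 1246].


Interval [7,1246] in divisors of 1246: [7, 14, 623, 1246]
Sum = 1890


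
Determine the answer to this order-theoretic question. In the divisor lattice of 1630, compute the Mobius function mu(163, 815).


In a divisor lattice, mu(a,b) = mu(b/a) where mu is the classical Mobius function.
b/a = 815/163 = 5
Prime factorization of 5: primes [5]
5 is squarefree with 1 prime factor(s), so mu(5) = (-1)^1 = -1


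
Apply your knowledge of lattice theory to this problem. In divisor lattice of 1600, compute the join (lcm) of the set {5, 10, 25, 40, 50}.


In a divisor lattice, join = lcm (least common multiple).
Compute lcm iteratively: start with first element, then lcm(current, next).
Elements: [5, 10, 25, 40, 50]
lcm(5,10) = 10
lcm(10,25) = 50
lcm(50,40) = 200
lcm(200,50) = 200
Final lcm = 200


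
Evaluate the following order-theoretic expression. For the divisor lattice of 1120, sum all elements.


sigma(n) = sum of divisors.
Divisors of 1120: [1, 2, 4, 5, 7, 8, 10, 14, 16, 20, 28, 32, 35, 40, 56, 70, 80, 112, 140, 160, 224, 280, 560, 1120]
Sum = 3024


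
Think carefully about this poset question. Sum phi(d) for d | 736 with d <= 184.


Divisors of 736 up to 184: [1, 2, 4, 8, 16, 23, 32, 46, 92, 184]
phi values: [1, 1, 2, 4, 8, 22, 16, 22, 44, 88]
Sum = 208


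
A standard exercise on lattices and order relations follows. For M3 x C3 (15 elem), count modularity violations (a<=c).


Modular law: if a <= c then a v (b ^ c) = (a v b) ^ c.
Check all triples (a,b,c) with a <= c among 15 elements.
This lattice is modular (diamonds M_m and their chain-products are modular).
Total violating triples: 0


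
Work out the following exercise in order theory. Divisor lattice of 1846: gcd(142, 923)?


Meet=gcd.
gcd(142,923)=71


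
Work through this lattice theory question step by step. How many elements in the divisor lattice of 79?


Divisors of 79: [1, 79]
Count: 2


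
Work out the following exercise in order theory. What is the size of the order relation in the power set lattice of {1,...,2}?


The order relation is {(a,b) : a <= b}, reflexive so it includes (a,a).
Examples: ({},{}), ({},{1,2}), ({},{1}), ({},{2}), ({1,2},{1,2}), ...
Total ordered pairs: 9


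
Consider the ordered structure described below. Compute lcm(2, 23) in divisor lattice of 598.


In a divisor lattice, join = lcm (least common multiple).
gcd(2,23) = 1
lcm(2,23) = 2*23/gcd = 46/1 = 46


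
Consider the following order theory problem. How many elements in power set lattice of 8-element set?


Power set = 2^n.
2^8 = 256


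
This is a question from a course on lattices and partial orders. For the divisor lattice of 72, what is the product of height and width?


Height = length of longest chain minus 1; width = size of largest antichain.
A maximum chain: 1 | 3 | 9 | 18 | 36 | 72  (height 5).
A maximum antichain: {4, 6, 9}  (width 3).
Product = 5 * 3 = 15


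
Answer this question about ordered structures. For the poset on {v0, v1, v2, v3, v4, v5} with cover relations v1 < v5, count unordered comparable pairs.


A comparable pair {a,b} has a < b or b < a in the order.
Count unordered pairs where one element is strictly below the other.
Examples: {v1,v5}
Total comparable pairs: 1


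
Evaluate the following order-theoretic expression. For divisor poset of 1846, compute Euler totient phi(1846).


phi(n) = n * prod_{p|n} (1 - 1/p).
Prime divisors of 1846: [2, 13, 71]
phi(1846) = 1846 * (1 - 1/2) * (1 - 1/13) * (1 - 1/71)
phi(1846) = 840


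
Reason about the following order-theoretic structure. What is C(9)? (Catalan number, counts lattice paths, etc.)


C(n) = C(2n, n) / (n+1).
C(18, 9) = 48620
C(9) = 48620 / 10 = 4862


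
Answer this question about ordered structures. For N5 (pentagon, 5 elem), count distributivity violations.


Distributive law: a ^ (b v c) = (a ^ b) v (a ^ c).
Check all 5^3 = 125 ordered triples (a,b,c).
  e.g. a=b, b=a, c=c: lhs=b != rhs=a
  e.g. a=b, b=c, c=a: lhs=b != rhs=a
Total violating triples: 2


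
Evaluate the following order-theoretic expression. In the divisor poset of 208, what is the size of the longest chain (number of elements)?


A chain is a totally ordered subset; we count the number of elements in a maximum chain.
Compute, for each element x, the size of the longest chain ending at x:
  1: 1
  2: 2
  13: 2
  4: 3
  8: 4
  26: 3
  ...
A maximum chain: 1 < 2 < 4 < 8 < 16 < 208
Number of elements in the longest chain: 6


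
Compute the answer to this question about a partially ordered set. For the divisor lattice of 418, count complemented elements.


An element a is complemented if some b has a meet b = bottom, a join b = top.
a is complemented iff gcd(a, n/a)=1, i.e. a is a unitary divisor of 418.
Complemented elements: 1, 2, 11, 19, 22, 38, ... (2 more)
Count: 8


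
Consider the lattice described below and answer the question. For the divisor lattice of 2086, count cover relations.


A cover relation a -< b holds when a < b with no c strictly between.
Cover relations:
  1 -< 2
  1 -< 7
  1 -< 149
  2 -< 14
  2 -< 298
  7 -< 14
  7 -< 1043
  14 -< 2086
  ...4 more
Total: 12


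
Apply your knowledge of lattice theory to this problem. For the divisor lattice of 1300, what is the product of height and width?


Height = length of longest chain minus 1; width = size of largest antichain.
A maximum chain: 1 | 13 | 65 | 325 | 650 | 1300  (height 5).
A maximum antichain: {4, 10, 25, 26, 65}  (width 5).
Product = 5 * 5 = 25


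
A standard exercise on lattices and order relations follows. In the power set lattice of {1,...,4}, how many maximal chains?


A maximal chain goes from the minimum element to a maximal element via cover relations.
Counting all min-to-max paths in the cover graph.
Total maximal chains: 24


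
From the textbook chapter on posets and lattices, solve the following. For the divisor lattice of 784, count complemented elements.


An element a is complemented if some b has a meet b = bottom, a join b = top.
a is complemented iff gcd(a, n/a)=1, i.e. a is a unitary divisor of 784.
Complemented elements: 1, 16, 49, 784
Count: 4


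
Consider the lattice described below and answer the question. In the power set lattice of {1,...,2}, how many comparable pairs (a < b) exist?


A comparable pair {a,b} has a < b or b < a in the order.
Count unordered pairs where one element is strictly below the other.
Examples: {{},{1}}, {{},{2}}, {{},{1,2}}, {{1},{1,2}}, ...
Total comparable pairs: 5


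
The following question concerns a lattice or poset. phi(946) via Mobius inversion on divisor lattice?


phi(n) = n * prod_{p|n} (1 - 1/p).
Prime divisors of 946: [2, 11, 43]
phi(946) = 946 * (1 - 1/2) * (1 - 1/11) * (1 - 1/43)
phi(946) = 420


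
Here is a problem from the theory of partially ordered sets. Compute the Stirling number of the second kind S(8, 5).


S(n,k) = k*S(n-1,k) + S(n-1,k-1).
S(7,5) = 140, S(7,4) = 350
S(8,5) = 5*140 + 350 = 700 + 350
S(8,5) = 1050


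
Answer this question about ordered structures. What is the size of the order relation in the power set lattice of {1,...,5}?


The order relation is {(a,b) : a <= b}, reflexive so it includes (a,a).
Examples: ({},{}), ({},{1,2}), ({},{1,2,3}), ({},{1,2,3,4}), ({},{1,2,3,4,5}), ...
Total ordered pairs: 243


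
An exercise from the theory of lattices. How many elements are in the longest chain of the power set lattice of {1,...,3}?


A chain is a totally ordered subset; we count the number of elements in a maximum chain.
Compute, for each element x, the size of the longest chain ending at x:
  {}: 1
  {1}: 2
  {2}: 2
  {3}: 2
  {1,2}: 3
  {1,3}: 3
  ...
A maximum chain: {} < {1} < {1,2} < {1,2,3}
Number of elements in the longest chain: 4


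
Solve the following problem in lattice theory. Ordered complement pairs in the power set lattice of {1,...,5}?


Complement pair (a,b): a meet b = bottom, a join b = top.
Here: A intersect B = {} and A union B = {1,...,5}.
Pairs found: ({},{1,2,3,4,5}), ({1},{2,3,4,5}), ({2},{1,3,4,5}), ({3},{1,2,4,5}), ... (28 more)
Total ordered pairs: 32


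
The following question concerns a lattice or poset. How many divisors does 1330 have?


Divisors of 1330: [1, 2, 5, 7, 10, 14, 19, 35, 38, 70, 95, 133, 190, 266, 665, 1330]
Count: 16


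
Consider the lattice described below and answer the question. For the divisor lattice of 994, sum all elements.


sigma(n) = sum of divisors.
Divisors of 994: [1, 2, 7, 14, 71, 142, 497, 994]
Sum = 1728


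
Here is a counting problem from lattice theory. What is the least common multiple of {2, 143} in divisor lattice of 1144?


In a divisor lattice, join = lcm (least common multiple).
Compute lcm iteratively: start with first element, then lcm(current, next).
Elements: [2, 143]
lcm(2,143) = 286
Final lcm = 286


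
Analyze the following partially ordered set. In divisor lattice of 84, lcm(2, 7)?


Join=lcm.
gcd(2,7)=1
lcm=14


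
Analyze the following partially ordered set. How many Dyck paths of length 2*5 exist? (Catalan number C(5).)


C(n) = C(2n, n) / (n+1).
C(10, 5) = 252
C(5) = 252 / 6 = 42


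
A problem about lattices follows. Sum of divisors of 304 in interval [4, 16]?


Interval [4,16] in divisors of 304: [4, 8, 16]
Sum = 28


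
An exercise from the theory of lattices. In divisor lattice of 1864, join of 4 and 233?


In a divisor lattice, join = lcm (least common multiple).
gcd(4,233) = 1
lcm(4,233) = 4*233/gcd = 932/1 = 932


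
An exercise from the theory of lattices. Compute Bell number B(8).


B(n) = number of set partitions of an n-element set.
B(n) satisfies the recurrence: B(n+1) = sum_k C(n,k)*B(k).
B(8) = 4140


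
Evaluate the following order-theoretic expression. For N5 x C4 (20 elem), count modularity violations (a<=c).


Modular law: if a <= c then a v (b ^ c) = (a v b) ^ c.
Check all triples (a,b,c) with a <= c among 20 elements.
  e.g. a=(a,0), b=(c,0), c=(b,0): lhs=(a,0) != rhs=(b,0)
  e.g. a=(a,0), b=(c,1), c=(b,0): lhs=(a,0) != rhs=(b,0)
Total violating triples: 40


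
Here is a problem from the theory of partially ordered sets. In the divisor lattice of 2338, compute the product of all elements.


Divisors of 2338: [1, 2, 7, 14, 167, 334, 1169, 2338]
Product = n^(d(n)/2) = 2338^(8/2)
Product = 29879823467536


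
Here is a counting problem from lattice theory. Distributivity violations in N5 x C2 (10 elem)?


Distributive law: a ^ (b v c) = (a ^ b) v (a ^ c).
Check all 10^3 = 1000 ordered triples (a,b,c).
  e.g. a=(b,0), b=(a,0), c=(c,0): lhs=(b,0) != rhs=(a,0)
  e.g. a=(b,0), b=(a,0), c=(c,1): lhs=(b,0) != rhs=(a,0)
Total violating triples: 16


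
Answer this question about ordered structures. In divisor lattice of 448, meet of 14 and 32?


In a divisor lattice, meet = gcd (greatest common divisor).
By Euclidean algorithm or factoring: gcd(14,32) = 2


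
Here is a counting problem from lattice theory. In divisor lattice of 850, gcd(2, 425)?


Meet=gcd.
gcd(2,425)=1


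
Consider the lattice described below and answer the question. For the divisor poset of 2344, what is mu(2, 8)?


In a divisor lattice, mu(a,b) = mu(b/a) where mu is the classical Mobius function.
b/a = 8/2 = 4
Prime factorization of 4: primes [2]
4 is not squarefree, so mu(4) = 0


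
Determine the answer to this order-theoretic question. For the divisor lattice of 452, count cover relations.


A cover relation a -< b holds when a < b with no c strictly between.
Cover relations:
  1 -< 2
  1 -< 113
  2 -< 4
  2 -< 226
  4 -< 452
  113 -< 226
  226 -< 452
Total: 7


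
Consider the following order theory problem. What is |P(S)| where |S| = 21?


Power set = 2^n.
2^21 = 2097152


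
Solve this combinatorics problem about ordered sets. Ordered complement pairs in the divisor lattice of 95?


Complement pair (a,b): a meet b = bottom, a join b = top.
Here: gcd(a,b)=1 and lcm(a,b)=95, i.e. a*b=95 with a,b coprime.
Pairs found: (1,95), (5,19), (19,5), (95,1)
Total ordered pairs: 4


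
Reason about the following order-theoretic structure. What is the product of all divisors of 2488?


Divisors of 2488: [1, 2, 4, 8, 311, 622, 1244, 2488]
Product = n^(d(n)/2) = 2488^(8/2)
Product = 38317882740736


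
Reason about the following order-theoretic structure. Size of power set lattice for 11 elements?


Power set = 2^n.
2^11 = 2048


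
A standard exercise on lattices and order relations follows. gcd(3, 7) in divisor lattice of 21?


Meet=gcd.
gcd(3,7)=1


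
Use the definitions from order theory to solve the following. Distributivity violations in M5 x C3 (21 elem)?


Distributive law: a ^ (b v c) = (a ^ b) v (a ^ c).
Check all 21^3 = 9261 ordered triples (a,b,c).
  e.g. a=(a1,0), b=(a2,0), c=(a3,0): lhs=(a1,0) != rhs=(0,0)
  e.g. a=(a1,0), b=(a2,0), c=(a3,1): lhs=(a1,0) != rhs=(0,0)
Total violating triples: 1620


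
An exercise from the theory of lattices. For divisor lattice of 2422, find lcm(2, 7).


In a divisor lattice, join = lcm (least common multiple).
Compute lcm iteratively: start with first element, then lcm(current, next).
Elements: [2, 7]
lcm(2,7) = 14
Final lcm = 14


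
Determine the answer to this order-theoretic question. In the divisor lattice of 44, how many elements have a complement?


An element a is complemented if some b has a meet b = bottom, a join b = top.
a is complemented iff gcd(a, n/a)=1, i.e. a is a unitary divisor of 44.
Complemented elements: 1, 4, 11, 44
Count: 4


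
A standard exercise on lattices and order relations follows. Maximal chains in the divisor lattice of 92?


A maximal chain goes from the minimum element to a maximal element via cover relations.
Counting all min-to-max paths in the cover graph.
Total maximal chains: 3


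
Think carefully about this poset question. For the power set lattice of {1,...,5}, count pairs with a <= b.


The order relation is {(a,b) : a <= b}, reflexive so it includes (a,a).
Examples: ({},{}), ({},{1,2}), ({},{1,2,3}), ({},{1,2,3,4}), ({},{1,2,3,4,5}), ...
Total ordered pairs: 243


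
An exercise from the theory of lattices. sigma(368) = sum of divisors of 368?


sigma(n) = sum of divisors.
Divisors of 368: [1, 2, 4, 8, 16, 23, 46, 92, 184, 368]
Sum = 744


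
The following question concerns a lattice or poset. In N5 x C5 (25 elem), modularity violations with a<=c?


Modular law: if a <= c then a v (b ^ c) = (a v b) ^ c.
Check all triples (a,b,c) with a <= c among 25 elements.
  e.g. a=(a,0), b=(c,0), c=(b,0): lhs=(a,0) != rhs=(b,0)
  e.g. a=(a,0), b=(c,1), c=(b,0): lhs=(a,0) != rhs=(b,0)
Total violating triples: 75


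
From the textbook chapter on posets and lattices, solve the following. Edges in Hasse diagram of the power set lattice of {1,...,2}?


A cover relation a -< b holds when a < b with no c strictly between.
Cover relations:
  {} -< {1}
  {} -< {2}
  {1} -< {1,2}
  {2} -< {1,2}
Total: 4


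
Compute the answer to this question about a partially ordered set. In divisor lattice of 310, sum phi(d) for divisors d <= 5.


Divisors of 310 up to 5: [1, 2, 5]
phi values: [1, 1, 4]
Sum = 6


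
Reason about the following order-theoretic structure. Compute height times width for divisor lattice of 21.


Height = length of longest chain minus 1; width = size of largest antichain.
A maximum chain: 1 | 7 | 21  (height 2).
A maximum antichain: {3, 7}  (width 2).
Product = 2 * 2 = 4


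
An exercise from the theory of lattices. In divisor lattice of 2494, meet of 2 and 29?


In a divisor lattice, meet = gcd (greatest common divisor).
By Euclidean algorithm or factoring: gcd(2,29) = 1


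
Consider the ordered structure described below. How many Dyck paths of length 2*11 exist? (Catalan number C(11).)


C(n) = C(2n, n) / (n+1).
C(22, 11) = 705432
C(11) = 705432 / 12 = 58786


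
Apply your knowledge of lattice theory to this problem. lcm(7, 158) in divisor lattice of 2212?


Join=lcm.
gcd(7,158)=1
lcm=1106


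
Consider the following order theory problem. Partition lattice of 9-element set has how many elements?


B(n) = number of set partitions of an n-element set.
B(n) satisfies the recurrence: B(n+1) = sum_k C(n,k)*B(k).
B(9) = 21147


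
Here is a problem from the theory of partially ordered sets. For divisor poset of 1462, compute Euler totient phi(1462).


phi(n) = n * prod_{p|n} (1 - 1/p).
Prime divisors of 1462: [2, 17, 43]
phi(1462) = 1462 * (1 - 1/2) * (1 - 1/17) * (1 - 1/43)
phi(1462) = 672


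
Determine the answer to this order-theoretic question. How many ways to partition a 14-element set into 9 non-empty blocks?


S(n,k) = k*S(n-1,k) + S(n-1,k-1).
S(13,9) = 359502, S(13,8) = 1899612
S(14,9) = 9*359502 + 1899612 = 3235518 + 1899612
S(14,9) = 5135130


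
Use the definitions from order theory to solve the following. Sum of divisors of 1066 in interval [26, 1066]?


Interval [26,1066] in divisors of 1066: [26, 1066]
Sum = 1092


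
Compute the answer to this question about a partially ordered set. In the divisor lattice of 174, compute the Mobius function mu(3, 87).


In a divisor lattice, mu(a,b) = mu(b/a) where mu is the classical Mobius function.
b/a = 87/3 = 29
Prime factorization of 29: primes [29]
29 is squarefree with 1 prime factor(s), so mu(29) = (-1)^1 = -1


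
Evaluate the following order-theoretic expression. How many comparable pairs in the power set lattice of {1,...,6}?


A comparable pair {a,b} has a < b or b < a in the order.
Count unordered pairs where one element is strictly below the other.
Examples: {{},{1}}, {{},{2}}, {{},{3}}, {{},{4}}, ...
Total comparable pairs: 665


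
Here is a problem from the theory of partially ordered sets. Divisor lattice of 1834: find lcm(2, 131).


In a divisor lattice, join = lcm (least common multiple).
gcd(2,131) = 1
lcm(2,131) = 2*131/gcd = 262/1 = 262


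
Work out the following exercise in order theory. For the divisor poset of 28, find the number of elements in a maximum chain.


A chain is a totally ordered subset; we count the number of elements in a maximum chain.
Compute, for each element x, the size of the longest chain ending at x:
  1: 1
  2: 2
  7: 2
  4: 3
  14: 3
  28: 4
A maximum chain: 1 < 2 < 4 < 28
Number of elements in the longest chain: 4


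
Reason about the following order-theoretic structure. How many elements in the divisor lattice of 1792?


Divisors of 1792: [1, 2, 4, 7, 8, 14, 16, 28, 32, 56, 64, 112, 128, 224, 256, 448, 896, 1792]
Count: 18


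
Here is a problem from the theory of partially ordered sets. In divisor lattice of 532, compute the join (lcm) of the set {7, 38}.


In a divisor lattice, join = lcm (least common multiple).
Compute lcm iteratively: start with first element, then lcm(current, next).
Elements: [7, 38]
lcm(7,38) = 266
Final lcm = 266


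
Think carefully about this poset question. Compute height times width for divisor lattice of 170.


Height = length of longest chain minus 1; width = size of largest antichain.
A maximum chain: 1 | 17 | 85 | 170  (height 3).
A maximum antichain: {2, 5, 17}  (width 3).
Product = 3 * 3 = 9


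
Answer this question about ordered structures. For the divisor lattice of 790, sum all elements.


sigma(n) = sum of divisors.
Divisors of 790: [1, 2, 5, 10, 79, 158, 395, 790]
Sum = 1440


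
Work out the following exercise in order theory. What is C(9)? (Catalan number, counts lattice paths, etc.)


C(n) = C(2n, n) / (n+1).
C(18, 9) = 48620
C(9) = 48620 / 10 = 4862


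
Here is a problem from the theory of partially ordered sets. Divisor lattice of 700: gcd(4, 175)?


Meet=gcd.
gcd(4,175)=1


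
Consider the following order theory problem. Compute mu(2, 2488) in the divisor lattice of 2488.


In a divisor lattice, mu(a,b) = mu(b/a) where mu is the classical Mobius function.
b/a = 2488/2 = 1244
Prime factorization of 1244: primes [2, 311]
1244 is not squarefree, so mu(1244) = 0


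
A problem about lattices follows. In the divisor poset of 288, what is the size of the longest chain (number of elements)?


A chain is a totally ordered subset; we count the number of elements in a maximum chain.
Compute, for each element x, the size of the longest chain ending at x:
  1: 1
  2: 2
  3: 2
  4: 3
  9: 3
  6: 3
  ...
A maximum chain: 1 < 2 < 4 < 8 < 16 < 32 < 96 < 288
Number of elements in the longest chain: 8


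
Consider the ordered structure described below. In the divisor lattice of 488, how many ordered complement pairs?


Complement pair (a,b): a meet b = bottom, a join b = top.
Here: gcd(a,b)=1 and lcm(a,b)=488, i.e. a*b=488 with a,b coprime.
Pairs found: (1,488), (8,61), (61,8), (488,1)
Total ordered pairs: 4


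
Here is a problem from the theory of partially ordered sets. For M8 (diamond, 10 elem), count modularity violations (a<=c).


Modular law: if a <= c then a v (b ^ c) = (a v b) ^ c.
Check all triples (a,b,c) with a <= c among 10 elements.
This lattice is modular (diamonds M_m and their chain-products are modular).
Total violating triples: 0


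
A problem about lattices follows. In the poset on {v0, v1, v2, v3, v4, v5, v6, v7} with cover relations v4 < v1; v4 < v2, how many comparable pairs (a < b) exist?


A comparable pair {a,b} has a < b or b < a in the order.
Count unordered pairs where one element is strictly below the other.
Examples: {v1,v4}, {v2,v4}
Total comparable pairs: 2


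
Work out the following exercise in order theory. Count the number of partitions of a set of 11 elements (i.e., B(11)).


B(n) = number of set partitions of an n-element set.
B(n) satisfies the recurrence: B(n+1) = sum_k C(n,k)*B(k).
B(11) = 678570


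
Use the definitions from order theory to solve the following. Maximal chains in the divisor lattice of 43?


A maximal chain goes from the minimum element to a maximal element via cover relations.
Counting all min-to-max paths in the cover graph.
Total maximal chains: 1


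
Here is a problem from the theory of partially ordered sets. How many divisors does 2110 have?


Divisors of 2110: [1, 2, 5, 10, 211, 422, 1055, 2110]
Count: 8


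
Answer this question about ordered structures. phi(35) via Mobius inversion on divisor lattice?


phi(n) = n * prod_{p|n} (1 - 1/p).
Prime divisors of 35: [5, 7]
phi(35) = 35 * (1 - 1/5) * (1 - 1/7)
phi(35) = 24


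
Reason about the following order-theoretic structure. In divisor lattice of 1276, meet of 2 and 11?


In a divisor lattice, meet = gcd (greatest common divisor).
By Euclidean algorithm or factoring: gcd(2,11) = 1


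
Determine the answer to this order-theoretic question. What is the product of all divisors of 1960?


Divisors of 1960: [1, 2, 4, 5, 7, 8, 10, 14, 20, 28, 35, 40, 49, 56, 70, 98, 140, 196, 245, 280, 392, 490, 980, 1960]
Product = n^(d(n)/2) = 1960^(24/2)
Product = 3214199700417740936751087616000000000000


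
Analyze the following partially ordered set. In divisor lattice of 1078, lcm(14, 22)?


Join=lcm.
gcd(14,22)=2
lcm=154


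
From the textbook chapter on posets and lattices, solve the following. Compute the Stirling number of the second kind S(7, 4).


S(n,k) = k*S(n-1,k) + S(n-1,k-1).
S(6,4) = 65, S(6,3) = 90
S(7,4) = 4*65 + 90 = 260 + 90
S(7,4) = 350


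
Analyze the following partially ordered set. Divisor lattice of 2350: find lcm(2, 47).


In a divisor lattice, join = lcm (least common multiple).
gcd(2,47) = 1
lcm(2,47) = 2*47/gcd = 94/1 = 94


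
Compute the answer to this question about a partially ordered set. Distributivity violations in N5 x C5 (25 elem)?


Distributive law: a ^ (b v c) = (a ^ b) v (a ^ c).
Check all 25^3 = 15625 ordered triples (a,b,c).
  e.g. a=(b,0), b=(a,0), c=(c,0): lhs=(b,0) != rhs=(a,0)
  e.g. a=(b,0), b=(a,0), c=(c,1): lhs=(b,0) != rhs=(a,0)
Total violating triples: 250


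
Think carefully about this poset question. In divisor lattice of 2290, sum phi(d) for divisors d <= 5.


Divisors of 2290 up to 5: [1, 2, 5]
phi values: [1, 1, 4]
Sum = 6


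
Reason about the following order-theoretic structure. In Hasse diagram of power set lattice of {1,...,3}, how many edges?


A cover relation a -< b holds when a < b with no c strictly between.
Cover relations:
  {} -< {1}
  {} -< {2}
  {} -< {3}
  {1} -< {1,2}
  {1} -< {1,3}
  {2} -< {1,2}
  {2} -< {2,3}
  {3} -< {1,3}
  ...4 more
Total: 12


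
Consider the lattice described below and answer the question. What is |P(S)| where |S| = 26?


Power set = 2^n.
2^26 = 67108864


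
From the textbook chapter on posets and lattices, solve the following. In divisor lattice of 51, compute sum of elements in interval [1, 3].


Interval [1,3] in divisors of 51: [1, 3]
Sum = 4


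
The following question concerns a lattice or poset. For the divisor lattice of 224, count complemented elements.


An element a is complemented if some b has a meet b = bottom, a join b = top.
a is complemented iff gcd(a, n/a)=1, i.e. a is a unitary divisor of 224.
Complemented elements: 1, 7, 32, 224
Count: 4


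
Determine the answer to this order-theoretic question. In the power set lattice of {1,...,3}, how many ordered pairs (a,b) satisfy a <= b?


The order relation is {(a,b) : a <= b}, reflexive so it includes (a,a).
Examples: ({},{}), ({},{1,2}), ({},{1,2,3}), ({},{1,3}), ({},{1}), ...
Total ordered pairs: 27


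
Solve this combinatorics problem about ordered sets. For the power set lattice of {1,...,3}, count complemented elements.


An element a is complemented if some b has a meet b = bottom, a join b = top.
every subset A has complement S\A, so all elements are complemented.
Complemented elements: {}, {1}, {2}, {3}, {1,2}, {1,3}, ... (2 more)
Count: 8


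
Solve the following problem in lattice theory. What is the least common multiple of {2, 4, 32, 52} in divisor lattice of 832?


In a divisor lattice, join = lcm (least common multiple).
Compute lcm iteratively: start with first element, then lcm(current, next).
Elements: [2, 4, 32, 52]
lcm(2,4) = 4
lcm(4,32) = 32
lcm(32,52) = 416
Final lcm = 416


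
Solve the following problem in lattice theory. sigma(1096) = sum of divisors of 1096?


sigma(n) = sum of divisors.
Divisors of 1096: [1, 2, 4, 8, 137, 274, 548, 1096]
Sum = 2070


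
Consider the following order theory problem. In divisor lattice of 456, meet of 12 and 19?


In a divisor lattice, meet = gcd (greatest common divisor).
By Euclidean algorithm or factoring: gcd(12,19) = 1
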